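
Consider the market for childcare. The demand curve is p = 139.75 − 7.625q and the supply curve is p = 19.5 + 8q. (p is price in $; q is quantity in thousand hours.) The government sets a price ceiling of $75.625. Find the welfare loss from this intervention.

$3.62 thousand

Competitive equilibrium: 139.75 − 7.625q = 19.5 + 8q → q* = 7.696, p* = 81.068.
At the ceiling p = 75.625, quantity supplied = (75.625 − 19.5)/8 = 7.0156.
Willingness to pay at q' = 7.0156: 139.75 − 7.625·7.0156 = 86.2561.
Δq = 7.696 − 7.0156 = 0.6804; wedge = 86.2561 − 75.625 = 10.6311.
Deadweight loss = ½ × 0.6804 × 10.6311 = $3.62 thousand.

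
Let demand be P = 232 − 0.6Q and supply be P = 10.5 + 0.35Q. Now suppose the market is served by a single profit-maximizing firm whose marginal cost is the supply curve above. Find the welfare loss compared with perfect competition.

3869.31

Competitive equilibrium: 232 − 0.6Q = 10.5 + 0.35Q → Q* = 233.1579, P* = 92.1053.
Marginal revenue: MR = 232 − 1.2Q. Set MR = MC: 232 − 1.2Q = 10.5 + 0.35Q → Q_m = 142.9032.
Price P_m = 232 − 0.6·142.9032 = 146.2581; MC(Q_m) = 10.5 + 0.35·142.9032 = 60.5161.
Competitive Q* = 233.1579, so ΔQ = 90.2547; wedge = 146.2581 − 60.5161 = 85.742.
DWL = ½ × 90.2547 × 85.742 = 3869.31.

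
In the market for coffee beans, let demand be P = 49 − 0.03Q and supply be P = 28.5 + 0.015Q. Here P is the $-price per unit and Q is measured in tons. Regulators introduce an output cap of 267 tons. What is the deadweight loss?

Competitive equilibrium: 49 − 0.03Q = 28.5 + 0.015Q → Q* = 455.5556, P* = 35.3333.
At Q = 267: demand price = 49 − 0.03·267 = 40.99; supply price = 28.5 + 0.015·267 = 32.505.
ΔQ = 455.5556 − 267 = 188.5556; wedge = 40.99 − 32.505 = 8.485.
The triangle = ½ × 188.5556 × 8.485 = $799.95.

$799.95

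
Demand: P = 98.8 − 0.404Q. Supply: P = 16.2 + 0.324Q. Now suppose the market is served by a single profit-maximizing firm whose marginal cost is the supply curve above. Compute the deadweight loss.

596.85

Competitive equilibrium: 98.8 − 0.404Q = 16.2 + 0.324Q → Q* = 113.4615, P* = 52.9615.
Marginal revenue: MR = 98.8 − 0.808Q. Set MR = MC: 98.8 − 0.808Q = 16.2 + 0.324Q → Q_m = 72.9682.
Price P_m = 98.8 − 0.404·72.9682 = 69.3208; MC(Q_m) = 16.2 + 0.324·72.9682 = 39.8417.
Competitive Q* = 113.4615, so ΔQ = 40.4933; wedge = 69.3208 − 39.8417 = 29.4791.
DWL = ½ × 40.4933 × 29.4791 = 596.85.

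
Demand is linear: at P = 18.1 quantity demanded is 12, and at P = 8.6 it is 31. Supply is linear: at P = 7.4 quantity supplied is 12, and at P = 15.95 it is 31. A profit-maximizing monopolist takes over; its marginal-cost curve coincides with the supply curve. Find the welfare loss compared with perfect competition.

30.57

Demand slope = (8.6 − 18.1)/(31 − 12) = −0.5, so P = 24.1 − 0.5Q.
Supply slope = (15.95 − 7.4)/(31 − 12) = 0.45, so P = 2 + 0.45Q.
Competitive equilibrium: 24.1 − 0.5Q = 2 + 0.45Q → Q* = 23.2632, P* = 12.4684.
Marginal revenue: MR = 24.1 − Q. Set MR = MC: 24.1 − Q = 2 + 0.45Q → Q_m = 15.2414.
Price P_m = 24.1 − 0.5·15.2414 = 16.4793; MC(Q_m) = 2 + 0.45·15.2414 = 8.8586.
Competitive Q* = 23.2632, so ΔQ = 8.0218; wedge = 16.4793 − 8.8586 = 7.6207.
DWL = ½ × 8.0218 × 7.6207 = 30.57.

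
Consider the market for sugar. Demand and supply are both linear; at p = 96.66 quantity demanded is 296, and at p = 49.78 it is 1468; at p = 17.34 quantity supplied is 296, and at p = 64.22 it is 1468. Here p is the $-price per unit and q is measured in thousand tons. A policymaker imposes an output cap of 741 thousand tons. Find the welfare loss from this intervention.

Demand slope = (49.78 − 96.66)/(1468 − 296) = −0.04, so p = 108.5 − 0.04q.
Supply slope = (64.22 − 17.34)/(1468 − 296) = 0.04, so p = 5.5 + 0.04q.
Competitive equilibrium: 108.5 − 0.04q = 5.5 + 0.04q → q* = 1287.5, p* = 57.
At q = 741: demand price = 108.5 − 0.04·741 = 78.86; supply price = 5.5 + 0.04·741 = 35.14.
Δq = 1287.5 − 741 = 546.5; wedge = 78.86 − 35.14 = 43.72.
DWL = ½ × 546.5 × 43.72 = $11946.49 thousand.

$11946.49 thousand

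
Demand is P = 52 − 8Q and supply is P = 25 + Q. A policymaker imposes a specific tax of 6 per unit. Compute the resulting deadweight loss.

2

Competitive equilibrium: 52 − 8Q = 25 + Q → Q* = 3, P* = 28.
With the tax, the buyer price exceeds the seller price by 6: (52 − 8Q) − (25 + Q) = 6 → Q' = 2.3333.
ΔQ = 3 − 2.3333 = 0.6667; the wedge equals the tax, 6.
Welfare loss = ½ × 0.6667 × 6 = 2.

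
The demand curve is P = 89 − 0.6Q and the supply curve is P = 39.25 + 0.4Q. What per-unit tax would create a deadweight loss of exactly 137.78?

16.6

Competitive equilibrium: 89 − 0.6Q = 39.25 + 0.4Q → Q* = 49.75, P* = 59.15.
A tax t gives ΔQ = t/1 and wedge t, so DWL = t²/2.
t²/2 = 137.78 → t² = 275.56 → t = 16.6.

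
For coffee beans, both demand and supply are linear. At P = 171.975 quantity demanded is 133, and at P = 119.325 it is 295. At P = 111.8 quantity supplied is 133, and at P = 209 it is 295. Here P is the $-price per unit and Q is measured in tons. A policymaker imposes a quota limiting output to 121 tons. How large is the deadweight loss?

$2746.01

Demand slope = (119.325 − 171.975)/(295 − 133) = −0.325, so P = 215.2 − 0.325Q.
Supply slope = (209 − 111.8)/(295 − 133) = 0.6, so P = 32 + 0.6Q.
Competitive equilibrium: 215.2 − 0.325Q = 32 + 0.6Q → Q* = 198.05405, P* = 150.83243.
At Q = 121: demand price = 215.2 − 0.325·121 = 175.875; supply price = 32 + 0.6·121 = 104.6.
ΔQ = 198.05405 − 121 = 77.05405; wedge = 175.875 − 104.6 = 71.275.
Deadweight loss = ½ × 77.05405 × 71.275 = $2746.01.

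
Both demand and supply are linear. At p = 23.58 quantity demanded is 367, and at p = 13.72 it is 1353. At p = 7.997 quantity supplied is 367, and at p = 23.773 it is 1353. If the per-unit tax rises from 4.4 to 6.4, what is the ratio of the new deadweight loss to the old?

Demand slope = (13.72 − 23.58)/(1353 − 367) = −0.01, so p = 27.25 − 0.01q.
Supply slope = (23.773 − 7.997)/(1353 − 367) = 0.016, so p = 2.125 + 0.016q.
Competitive equilibrium: 27.25 − 0.01q = 2.125 + 0.016q → q* = 966.3462, p* = 17.5865.
For a per-unit tax t: Δq = t/0.026, so DWL = ½·t·(t/0.026) = t²/0.052.
At t = 4.4: DWL = 372.308. At t = 6.4: DWL = 787.692.
Ratio = (6.4/4.4)² = 2.116.

2.116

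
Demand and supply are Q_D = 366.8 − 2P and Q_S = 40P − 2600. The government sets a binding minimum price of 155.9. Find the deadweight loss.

7633.07

In inverse form: demand P = 183.4 − 0.5Q, supply P = 65 + 0.025Q.
Competitive equilibrium: 183.4 − 0.5Q = 65 + 0.025Q → Q* = 225.5238, P* = 70.6381.
At the floor P = 155.9, quantity demanded = (183.4 − 155.9)/0.5 = 55.
Sellers' marginal cost at Q' = 55: 65 + 0.025·55 = 66.375.
ΔQ = 225.5238 − 55 = 170.5238; wedge = 155.9 − 66.375 = 89.525.
The triangle = ½ × 170.5238 × 89.525 = 7633.07.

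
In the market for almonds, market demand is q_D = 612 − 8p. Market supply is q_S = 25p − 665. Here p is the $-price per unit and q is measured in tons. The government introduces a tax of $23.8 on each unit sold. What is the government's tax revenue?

$3764.73

In inverse form: demand p = 76.5 − 0.125q, supply p = 26.6 + 0.04q.
Competitive equilibrium: 76.5 − 0.125q = 26.6 + 0.04q → q* = 302.4242, p* = 38.697.
With the tax, the buyer price exceeds the seller price by 23.8: (76.5 − 0.125q) − (26.6 + 0.04q) = 23.8 → q' = 158.1818.
Tax revenue = 23.8 × 158.1818 = $3764.73.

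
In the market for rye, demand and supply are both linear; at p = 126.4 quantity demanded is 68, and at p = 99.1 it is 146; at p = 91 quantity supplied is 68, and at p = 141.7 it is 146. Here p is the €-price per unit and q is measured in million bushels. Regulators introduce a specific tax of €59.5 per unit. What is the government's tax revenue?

Demand slope = (99.1 − 126.4)/(146 − 68) = −0.35, so p = 150.2 − 0.35q.
Supply slope = (141.7 − 91)/(146 − 68) = 0.65, so p = 46.8 + 0.65q.
Competitive equilibrium: 150.2 − 0.35q = 46.8 + 0.65q → q* = 103.4, p* = 114.01.
With the tax, the buyer price exceeds the seller price by 59.5: (150.2 − 0.35q) − (46.8 + 0.65q) = 59.5 → q' = 43.9.
Tax revenue = 59.5 × 43.9 = €2612.05 million.

€2612.05 million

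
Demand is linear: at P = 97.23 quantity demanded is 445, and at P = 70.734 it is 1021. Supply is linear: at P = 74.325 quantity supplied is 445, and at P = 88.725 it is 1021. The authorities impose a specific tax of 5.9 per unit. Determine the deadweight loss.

245.14

Demand slope = (70.734 − 97.23)/(1021 − 445) = −0.046, so P = 117.7 − 0.046Q.
Supply slope = (88.725 − 74.325)/(1021 − 445) = 0.025, so P = 63.2 + 0.025Q.
Competitive equilibrium: 117.7 − 0.046Q = 63.2 + 0.025Q → Q* = 767.6056, P* = 82.3901.
With the tax, the buyer price exceeds the seller price by 5.9: (117.7 − 0.046Q) − (63.2 + 0.025Q) = 5.9 → Q' = 684.507.
ΔQ = 767.6056 − 684.507 = 83.0986; the wedge equals the tax, 5.9.
Welfare loss = ½ × 83.0986 × 5.9 = 245.14.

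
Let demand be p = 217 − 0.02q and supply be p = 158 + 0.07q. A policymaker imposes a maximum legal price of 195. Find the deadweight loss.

Competitive equilibrium: 217 − 0.02q = 158 + 0.07q → q* = 655.55556, p* = 203.88889.
At the ceiling p = 195, quantity supplied = (195 − 158)/0.07 = 528.57143.
Willingness to pay at q' = 528.57143: 217 − 0.02·528.57143 = 206.42857.
Δq = 655.55556 − 528.57143 = 126.98413; wedge = 206.42857 − 195 = 11.42857.
DWL = ½ × 126.98413 × 11.42857 = 725.62.

725.62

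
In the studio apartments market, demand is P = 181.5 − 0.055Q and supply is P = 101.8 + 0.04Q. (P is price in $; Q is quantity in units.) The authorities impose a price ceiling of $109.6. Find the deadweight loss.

Competitive equilibrium: 181.5 − 0.055Q = 101.8 + 0.04Q → Q* = 838.9474, P* = 135.3579.
At the ceiling P = 109.6, quantity supplied = (109.6 − 101.8)/0.04 = 195.
Willingness to pay at Q' = 195: 181.5 − 0.055·195 = 170.775.
ΔQ = 838.9474 − 195 = 643.9474; wedge = 170.775 − 109.6 = 61.175.
Deadweight loss = ½ × 643.9474 × 61.175 = $19696.74.

$19696.74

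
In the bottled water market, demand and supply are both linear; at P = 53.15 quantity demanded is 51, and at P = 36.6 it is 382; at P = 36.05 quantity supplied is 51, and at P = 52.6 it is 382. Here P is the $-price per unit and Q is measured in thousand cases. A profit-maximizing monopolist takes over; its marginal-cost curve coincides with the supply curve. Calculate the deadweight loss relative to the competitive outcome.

$273.80 thousand

Demand slope = (36.6 − 53.15)/(382 − 51) = −0.05, so P = 55.7 − 0.05Q.
Supply slope = (52.6 − 36.05)/(382 − 51) = 0.05, so P = 33.5 + 0.05Q.
Competitive equilibrium: 55.7 − 0.05Q = 33.5 + 0.05Q → Q* = 222, P* = 44.6.
Marginal revenue: MR = 55.7 − 0.1Q. Set MR = MC: 55.7 − 0.1Q = 33.5 + 0.05Q → Q_m = 148.
Price P_m = 55.7 − 0.05·148 = 48.3; MC(Q_m) = 33.5 + 0.05·148 = 40.9.
Competitive Q* = 222, so ΔQ = 74; wedge = 48.3 − 40.9 = 7.4.
The triangle = ½ × 74 × 7.4 = $273.80 thousand.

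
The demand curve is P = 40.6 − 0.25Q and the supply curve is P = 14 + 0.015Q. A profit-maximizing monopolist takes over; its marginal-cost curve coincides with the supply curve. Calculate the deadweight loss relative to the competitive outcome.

314.60

Competitive equilibrium: 40.6 − 0.25Q = 14 + 0.015Q → Q* = 100.3774, P* = 15.5057.
Marginal revenue: MR = 40.6 − 0.5Q. Set MR = MC: 40.6 − 0.5Q = 14 + 0.015Q → Q_m = 51.6505.
Price P_m = 40.6 − 0.25·51.6505 = 27.6874; MC(Q_m) = 14 + 0.015·51.6505 = 14.7748.
Competitive Q* = 100.3774, so ΔQ = 48.7269; wedge = 27.6874 − 14.7748 = 12.9126.
The triangle = ½ × 48.7269 × 12.9126 = 314.60.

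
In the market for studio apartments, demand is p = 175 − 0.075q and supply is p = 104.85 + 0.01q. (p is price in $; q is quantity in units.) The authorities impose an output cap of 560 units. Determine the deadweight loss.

Competitive equilibrium: 175 − 0.075q = 104.85 + 0.01q → q* = 825.2941, p* = 113.1029.
At q = 560: demand price = 175 − 0.075·560 = 133; supply price = 104.85 + 0.01·560 = 110.45.
Δq = 825.2941 − 560 = 265.2941; wedge = 133 − 110.45 = 22.55.
DWL = ½ × 265.2941 × 22.55 = $2991.19.

$2991.19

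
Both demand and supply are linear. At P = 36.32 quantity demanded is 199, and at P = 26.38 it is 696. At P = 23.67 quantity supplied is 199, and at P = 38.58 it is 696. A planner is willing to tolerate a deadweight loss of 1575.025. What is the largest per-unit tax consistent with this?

12.55

Demand slope = (26.38 − 36.32)/(696 − 199) = −0.02, so P = 40.3 − 0.02Q.
Supply slope = (38.58 − 23.67)/(696 − 199) = 0.03, so P = 17.7 + 0.03Q.
Competitive equilibrium: 40.3 − 0.02Q = 17.7 + 0.03Q → Q* = 452, P* = 31.26.
A tax t gives ΔQ = t/0.05 and wedge t, so DWL = t²/0.1.
t²/0.1 = 1575.025 → t² = 157.5025 → t = 12.55.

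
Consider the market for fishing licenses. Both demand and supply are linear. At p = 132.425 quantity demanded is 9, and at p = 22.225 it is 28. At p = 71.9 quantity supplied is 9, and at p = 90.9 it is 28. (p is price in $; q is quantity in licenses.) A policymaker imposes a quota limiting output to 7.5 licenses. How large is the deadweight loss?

Demand slope = (22.225 − 132.425)/(28 − 9) = −5.8, so p = 184.625 − 5.8q.
Supply slope = (90.9 − 71.9)/(28 − 9) = 1, so p = 62.9 + q.
Competitive equilibrium: 184.625 − 5.8q = 62.9 + q → q* = 17.90074, p* = 80.80074.
At q = 7.5: demand price = 184.625 − 5.8·7.5 = 141.125; supply price = 62.9 + 1·7.5 = 70.4.
Δq = 17.90074 − 7.5 = 10.40074; wedge = 141.125 − 70.4 = 70.725.
Deadweight loss = ½ × 10.40074 × 70.725 = $367.80.

$367.80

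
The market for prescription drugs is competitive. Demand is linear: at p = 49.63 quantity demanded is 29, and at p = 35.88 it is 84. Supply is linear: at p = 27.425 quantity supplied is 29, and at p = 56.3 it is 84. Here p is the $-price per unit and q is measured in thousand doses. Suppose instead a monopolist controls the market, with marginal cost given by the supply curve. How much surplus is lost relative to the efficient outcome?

$76.62 thousand

Demand slope = (35.88 − 49.63)/(84 − 29) = −0.25, so p = 56.88 − 0.25q.
Supply slope = (56.3 − 27.425)/(84 − 29) = 0.525, so p = 12.2 + 0.525q.
Competitive equilibrium: 56.88 − 0.25q = 12.2 + 0.525q → q* = 57.6516, p* = 42.4671.
Marginal revenue: MR = 56.88 − 0.5q. Set MR = MC: 56.88 − 0.5q = 12.2 + 0.525q → q_m = 43.5902.
Price p_m = 56.88 − 0.25·43.5902 = 45.9825; MC(q_m) = 12.2 + 0.525·43.5902 = 35.0849.
Competitive q* = 57.6516, so Δq = 14.0614; wedge = 45.9825 − 35.0849 = 10.8976.
Deadweight loss = ½ × 14.0614 × 10.8976 = $76.62 thousand.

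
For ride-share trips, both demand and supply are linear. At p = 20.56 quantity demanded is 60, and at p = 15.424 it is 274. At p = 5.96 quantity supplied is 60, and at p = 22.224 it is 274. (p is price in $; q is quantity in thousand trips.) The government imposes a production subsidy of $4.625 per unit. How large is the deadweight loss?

Demand slope = (15.424 − 20.56)/(274 − 60) = −0.024, so p = 22 − 0.024q.
Supply slope = (22.224 − 5.96)/(274 − 60) = 0.076, so p = 1.4 + 0.076q.
Competitive equilibrium: 22 − 0.024q = 1.4 + 0.076q → q* = 206, p* = 17.056.
The subsidy lowers effective supply by 4.625: p = 0.076q − 3.225.
New quantity: 22 − 0.024q = 0.076q − 3.225 → q' = 252.25.
Overproduction Δq = 252.25 − 206 = 46.25; wedge = subsidy = 4.625.
Deadweight loss = ½ × 46.25 × 4.625 = $106.95 thousand.

$106.95 thousand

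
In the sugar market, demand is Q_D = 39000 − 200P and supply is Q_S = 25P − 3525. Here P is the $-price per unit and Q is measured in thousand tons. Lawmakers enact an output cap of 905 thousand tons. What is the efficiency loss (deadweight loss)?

$1958.06 thousand

In inverse form: demand P = 195 − 0.005Q, supply P = 141 + 0.04Q.
Competitive equilibrium: 195 − 0.005Q = 141 + 0.04Q → Q* = 1200, P* = 189.
At Q = 905: demand price = 195 − 0.005·905 = 190.475; supply price = 141 + 0.04·905 = 177.2.
ΔQ = 1200 − 905 = 295; wedge = 190.475 − 177.2 = 13.275.
Welfare loss = ½ × 295 × 13.275 = $1958.06 thousand.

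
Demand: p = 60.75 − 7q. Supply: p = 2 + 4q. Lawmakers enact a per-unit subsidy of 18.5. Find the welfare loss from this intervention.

15.56

Competitive equilibrium: 60.75 − 7q = 2 + 4q → q* = 5.3409, p* = 23.3636.
The subsidy lowers effective supply by 18.5: p = 4q − 16.5.
New quantity: 60.75 − 7q = 4q − 16.5 → q' = 7.0227.
Overproduction Δq = 7.0227 − 5.3409 = 1.6818; wedge = subsidy = 18.5.
DWL = ½ × 1.6818 × 18.5 = 15.56.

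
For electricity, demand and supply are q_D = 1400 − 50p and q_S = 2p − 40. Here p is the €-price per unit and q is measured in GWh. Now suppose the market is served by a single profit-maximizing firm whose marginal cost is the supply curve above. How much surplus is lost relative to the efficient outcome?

In inverse form: demand p = 28 − 0.02q, supply p = 20 + 0.5q.
Competitive equilibrium: 28 − 0.02q = 20 + 0.5q → q* = 15.3846, p* = 27.6923.
Marginal revenue: MR = 28 − 0.04q. Set MR = MC: 28 − 0.04q = 20 + 0.5q → q_m = 14.8148.
Price p_m = 28 − 0.02·14.8148 = 27.7037; MC(q_m) = 20 + 0.5·14.8148 = 27.4074.
Competitive q* = 15.3846, so Δq = 0.5698; wedge = 27.7037 − 27.4074 = 0.2963.
DWL = ½ × 0.5698 × 0.2963 = €0.08.

€0.08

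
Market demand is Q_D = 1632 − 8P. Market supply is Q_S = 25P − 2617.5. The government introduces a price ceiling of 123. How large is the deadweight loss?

In inverse form: demand P = 204 − 0.125Q, supply P = 104.7 + 0.04Q.
Competitive equilibrium: 204 − 0.125Q = 104.7 + 0.04Q → Q* = 601.8182, P* = 128.7727.
At the ceiling P = 123, quantity supplied = (123 − 104.7)/0.04 = 457.5.
Willingness to pay at Q' = 457.5: 204 − 0.125·457.5 = 146.8125.
ΔQ = 601.8182 − 457.5 = 144.3182; wedge = 146.8125 − 123 = 23.8125.
Welfare loss = ½ × 144.3182 × 23.8125 = 1718.29.

1718.29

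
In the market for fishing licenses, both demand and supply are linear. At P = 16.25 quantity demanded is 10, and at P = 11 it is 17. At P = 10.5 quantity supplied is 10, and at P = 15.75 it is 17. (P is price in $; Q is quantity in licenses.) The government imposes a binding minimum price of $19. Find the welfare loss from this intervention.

$42.19

Demand slope = (11 − 16.25)/(17 − 10) = −0.75, so P = 23.75 − 0.75Q.
Supply slope = (15.75 − 10.5)/(17 − 10) = 0.75, so P = 3 + 0.75Q.
Competitive equilibrium: 23.75 − 0.75Q = 3 + 0.75Q → Q* = 13.8333, P* = 13.375.
At the floor P = 19, quantity demanded = (23.75 − 19)/0.75 = 6.3333.
Sellers' marginal cost at Q' = 6.3333: 3 + 0.75·6.3333 = 7.75.
ΔQ = 13.8333 − 6.3333 = 7.5; wedge = 19 − 7.75 = 11.25.
The triangle = ½ × 7.5 × 11.25 = $42.19.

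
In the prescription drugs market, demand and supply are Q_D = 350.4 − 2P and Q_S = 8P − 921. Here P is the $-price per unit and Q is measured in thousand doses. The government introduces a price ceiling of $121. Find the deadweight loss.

$753.992 thousand

In inverse form: demand P = 175.2 − 0.5Q, supply P = 115.125 + 0.125Q.
Competitive equilibrium: 175.2 − 0.5Q = 115.125 + 0.125Q → Q* = 96.12, P* = 127.14.
At the ceiling P = 121, quantity supplied = (121 − 115.125)/0.125 = 47.
Willingness to pay at Q' = 47: 175.2 − 0.5·47 = 151.7.
ΔQ = 96.12 − 47 = 49.12; wedge = 151.7 − 121 = 30.7.
The triangle = ½ × 49.12 × 30.7 = $753.992 thousand.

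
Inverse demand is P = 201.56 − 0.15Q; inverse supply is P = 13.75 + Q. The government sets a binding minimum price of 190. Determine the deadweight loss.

4277.10

Competitive equilibrium: 201.56 − 0.15Q = 13.75 + Q → Q* = 163.313, P* = 177.063.
At the floor P = 190, quantity demanded = (201.56 − 190)/0.15 = 77.0667.
Sellers' marginal cost at Q' = 77.0667: 13.75 + 1·77.0667 = 90.8167.
ΔQ = 163.313 − 77.0667 = 86.2463; wedge = 190 − 90.8167 = 99.1833.
DWL = ½ × 86.2463 × 99.1833 = 4277.10.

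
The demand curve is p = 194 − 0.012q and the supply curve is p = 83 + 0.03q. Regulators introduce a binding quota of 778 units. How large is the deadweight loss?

73031.54

Competitive equilibrium: 194 − 0.012q = 83 + 0.03q → q* = 2642.85714, p* = 162.28571.
At q = 778: demand price = 194 − 0.012·778 = 184.664; supply price = 83 + 0.03·778 = 106.34.
Δq = 2642.85714 − 778 = 1864.85714; wedge = 184.664 − 106.34 = 78.324.
Welfare loss = ½ × 1864.85714 × 78.324 = 73031.54.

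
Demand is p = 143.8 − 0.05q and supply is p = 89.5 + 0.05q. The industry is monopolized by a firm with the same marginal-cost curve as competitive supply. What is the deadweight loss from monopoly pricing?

1638.05

Competitive equilibrium: 143.8 − 0.05q = 89.5 + 0.05q → q* = 543, p* = 116.65.
Marginal revenue: MR = 143.8 − 0.1q. Set MR = MC: 143.8 − 0.1q = 89.5 + 0.05q → q_m = 362.
Price p_m = 143.8 − 0.05·362 = 125.7; MC(q_m) = 89.5 + 0.05·362 = 107.6.
Competitive q* = 543, so Δq = 181; wedge = 125.7 − 107.6 = 18.1.
Deadweight loss = ½ × 181 × 18.1 = 1638.05.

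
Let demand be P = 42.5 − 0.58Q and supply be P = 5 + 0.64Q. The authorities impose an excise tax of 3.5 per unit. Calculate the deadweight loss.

5.02

Competitive equilibrium: 42.5 − 0.58Q = 5 + 0.64Q → Q* = 30.7377, P* = 24.6721.
With the tax, the buyer price exceeds the seller price by 3.5: (42.5 − 0.58Q) − (5 + 0.64Q) = 3.5 → Q' = 27.8689.
ΔQ = 30.7377 − 27.8689 = 2.8688; the wedge equals the tax, 3.5.
Welfare loss = ½ × 2.8688 × 3.5 = 5.02.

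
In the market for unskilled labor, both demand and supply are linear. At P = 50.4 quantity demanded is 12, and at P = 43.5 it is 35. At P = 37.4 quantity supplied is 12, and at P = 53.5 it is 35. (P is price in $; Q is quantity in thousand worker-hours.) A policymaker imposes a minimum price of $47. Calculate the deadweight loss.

$1.39 thousand

Demand slope = (43.5 − 50.4)/(35 − 12) = −0.3, so P = 54 − 0.3Q.
Supply slope = (53.5 − 37.4)/(35 − 12) = 0.7, so P = 29 + 0.7Q.
Competitive equilibrium: 54 − 0.3Q = 29 + 0.7Q → Q* = 25, P* = 46.5.
At the floor P = 47, quantity demanded = (54 − 47)/0.3 = 23.3333.
Sellers' marginal cost at Q' = 23.3333: 29 + 0.7·23.3333 = 45.3333.
ΔQ = 25 − 23.3333 = 1.6667; wedge = 47 − 45.3333 = 1.6667.
DWL = ½ × 1.6667 × 1.6667 = $1.39 thousand.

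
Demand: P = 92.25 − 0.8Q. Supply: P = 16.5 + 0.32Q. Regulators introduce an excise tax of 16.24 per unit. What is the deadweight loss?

Competitive equilibrium: 92.25 − 0.8Q = 16.5 + 0.32Q → Q* = 67.6339, P* = 38.1429.
With the tax, the buyer price exceeds the seller price by 16.24: (92.25 − 0.8Q) − (16.5 + 0.32Q) = 16.24 → Q' = 53.1339.
ΔQ = 67.6339 − 53.1339 = 14.5; the wedge equals the tax, 16.24.
Deadweight loss = ½ × 14.5 × 16.24 = 117.74.

117.74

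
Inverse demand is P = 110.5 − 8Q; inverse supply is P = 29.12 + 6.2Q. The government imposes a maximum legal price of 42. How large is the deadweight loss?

94.77

Competitive equilibrium: 110.5 − 8Q = 29.12 + 6.2Q → Q* = 5.73099, P* = 64.65211.
At the ceiling P = 42, quantity supplied = (42 − 29.12)/6.2 = 2.07742.
Willingness to pay at Q' = 2.07742: 110.5 − 8·2.07742 = 93.88064.
ΔQ = 5.73099 − 2.07742 = 3.65357; wedge = 93.88064 − 42 = 51.88064.
Deadweight loss = ½ × 3.65357 × 51.88064 = 94.77.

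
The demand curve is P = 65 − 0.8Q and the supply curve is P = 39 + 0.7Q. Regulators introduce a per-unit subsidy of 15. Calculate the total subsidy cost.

Competitive equilibrium: 65 − 0.8Q = 39 + 0.7Q → Q* = 17.3333, P* = 51.1333.
The subsidy lowers effective supply by 15: P = 24 + 0.7Q.
New quantity: 65 − 0.8Q = 24 + 0.7Q → Q' = 27.3333.
Total subsidy cost = 15 × 27.3333 = 410.

410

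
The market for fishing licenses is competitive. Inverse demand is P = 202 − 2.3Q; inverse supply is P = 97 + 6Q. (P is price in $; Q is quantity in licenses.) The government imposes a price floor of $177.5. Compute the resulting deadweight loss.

Competitive equilibrium: 202 − 2.3Q = 97 + 6Q → Q* = 12.6506, P* = 172.9036.
At the floor P = 177.5, quantity demanded = (202 − 177.5)/2.3 = 10.6522.
Sellers' marginal cost at Q' = 10.6522: 97 + 6·10.6522 = 160.9132.
ΔQ = 12.6506 − 10.6522 = 1.9984; wedge = 177.5 − 160.9132 = 16.5868.
Deadweight loss = ½ × 1.9984 × 16.5868 = $16.57.

$16.57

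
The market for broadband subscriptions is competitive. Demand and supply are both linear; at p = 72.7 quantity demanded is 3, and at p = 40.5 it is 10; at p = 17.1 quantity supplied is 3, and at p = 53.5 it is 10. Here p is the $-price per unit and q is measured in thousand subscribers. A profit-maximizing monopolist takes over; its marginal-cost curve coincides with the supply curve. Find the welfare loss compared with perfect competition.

Demand slope = (40.5 − 72.7)/(10 − 3) = −4.6, so p = 86.5 − 4.6q.
Supply slope = (53.5 − 17.1)/(10 − 3) = 5.2, so p = 1.5 + 5.2q.
Competitive equilibrium: 86.5 − 4.6q = 1.5 + 5.2q → q* = 8.6735, p* = 46.602.
Marginal revenue: MR = 86.5 − 9.2q. Set MR = MC: 86.5 − 9.2q = 1.5 + 5.2q → q_m = 5.9028.
Price p_m = 86.5 − 4.6·5.9028 = 59.3471; MC(q_m) = 1.5 + 5.2·5.9028 = 32.1946.
Competitive q* = 8.6735, so Δq = 2.7707; wedge = 59.3471 − 32.1946 = 27.1525.
The triangle = ½ × 2.7707 × 27.1525 = $37.62 thousand.

$37.62 thousand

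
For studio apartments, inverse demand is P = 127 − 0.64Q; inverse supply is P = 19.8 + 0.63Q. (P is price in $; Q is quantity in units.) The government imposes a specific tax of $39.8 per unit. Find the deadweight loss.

$623.64

Competitive equilibrium: 127 − 0.64Q = 19.8 + 0.63Q → Q* = 84.4094, P* = 72.978.
With the tax, the buyer price exceeds the seller price by 39.8: (127 − 0.64Q) − (19.8 + 0.63Q) = 39.8 → Q' = 53.0709.
ΔQ = 84.4094 − 53.0709 = 31.3385; the wedge equals the tax, 39.8.
Welfare loss = ½ × 31.3385 × 39.8 = $623.64.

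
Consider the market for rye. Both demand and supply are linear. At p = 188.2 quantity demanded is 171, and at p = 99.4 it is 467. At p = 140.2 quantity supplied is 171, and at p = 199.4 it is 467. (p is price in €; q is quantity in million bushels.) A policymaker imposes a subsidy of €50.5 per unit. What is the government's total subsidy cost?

€18584 million

Demand slope = (99.4 − 188.2)/(467 − 171) = −0.3, so p = 239.5 − 0.3q.
Supply slope = (199.4 − 140.2)/(467 − 171) = 0.2, so p = 106 + 0.2q.
Competitive equilibrium: 239.5 − 0.3q = 106 + 0.2q → q* = 267, p* = 159.4.
The subsidy lowers effective supply by 50.5: p = 55.5 + 0.2q.
New quantity: 239.5 − 0.3q = 55.5 + 0.2q → q' = 368.
Total subsidy cost = 50.5 × 368 = €18584 million.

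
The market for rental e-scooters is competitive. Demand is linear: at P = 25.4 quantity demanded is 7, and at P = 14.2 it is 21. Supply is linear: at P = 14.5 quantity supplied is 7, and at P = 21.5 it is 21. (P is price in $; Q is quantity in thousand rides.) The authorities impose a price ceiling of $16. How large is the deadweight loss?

$18.85 thousand

Demand slope = (14.2 − 25.4)/(21 − 7) = −0.8, so P = 31 − 0.8Q.
Supply slope = (21.5 − 14.5)/(21 − 7) = 0.5, so P = 11 + 0.5Q.
Competitive equilibrium: 31 − 0.8Q = 11 + 0.5Q → Q* = 15.3846, P* = 18.6923.
At the ceiling P = 16, quantity supplied = (16 − 11)/0.5 = 10.
Willingness to pay at Q' = 10: 31 − 0.8·10 = 23.
ΔQ = 15.3846 − 10 = 5.3846; wedge = 23 − 16 = 7.
DWL = ½ × 5.3846 × 7 = $18.85 thousand.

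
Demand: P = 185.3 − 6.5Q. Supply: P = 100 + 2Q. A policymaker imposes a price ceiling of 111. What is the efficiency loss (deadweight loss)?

87.42

Competitive equilibrium: 185.3 − 6.5Q = 100 + 2Q → Q* = 10.0353, P* = 120.0706.
At the ceiling P = 111, quantity supplied = (111 − 100)/2 = 5.5.
Willingness to pay at Q' = 5.5: 185.3 − 6.5·5.5 = 149.55.
ΔQ = 10.0353 − 5.5 = 4.5353; wedge = 149.55 − 111 = 38.55.
Welfare loss = ½ × 4.5353 × 38.55 = 87.42.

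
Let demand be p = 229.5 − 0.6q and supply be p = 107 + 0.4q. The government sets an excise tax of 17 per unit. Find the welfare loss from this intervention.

144.50

Competitive equilibrium: 229.5 − 0.6q = 107 + 0.4q → q* = 122.5, p* = 156.
With the tax, the buyer price exceeds the seller price by 17: (229.5 − 0.6q) − (107 + 0.4q) = 17 → q' = 105.5.
Δq = 122.5 − 105.5 = 17; the wedge equals the tax, 17.
DWL = ½ × 17 × 17 = 144.50.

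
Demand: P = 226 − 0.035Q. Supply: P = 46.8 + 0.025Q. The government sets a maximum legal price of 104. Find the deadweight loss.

Competitive equilibrium: 226 − 0.035Q = 46.8 + 0.025Q → Q* = 2986.6667, P* = 121.4667.
At the ceiling P = 104, quantity supplied = (104 − 46.8)/0.025 = 2288.
Willingness to pay at Q' = 2288: 226 − 0.035·2288 = 145.92.
ΔQ = 2986.6667 − 2288 = 698.6667; wedge = 145.92 − 104 = 41.92.
DWL = ½ × 698.6667 × 41.92 = 14644.05.

14644.05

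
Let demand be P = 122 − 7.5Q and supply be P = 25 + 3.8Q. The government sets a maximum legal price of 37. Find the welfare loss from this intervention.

Competitive equilibrium: 122 − 7.5Q = 25 + 3.8Q → Q* = 8.5841, P* = 57.6195.
At the ceiling P = 37, quantity supplied = (37 − 25)/3.8 = 3.1579.
Willingness to pay at Q' = 3.1579: 122 − 7.5·3.1579 = 98.3158.
ΔQ = 8.5841 − 3.1579 = 5.4262; wedge = 98.3158 − 37 = 61.3158.
Welfare loss = ½ × 5.4262 × 61.3158 = 166.36.

166.36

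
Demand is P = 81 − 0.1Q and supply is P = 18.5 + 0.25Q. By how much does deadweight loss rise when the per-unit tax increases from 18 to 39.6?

Competitive equilibrium: 81 − 0.1Q = 18.5 + 0.25Q → Q* = 178.5714, P* = 63.1429.
For a per-unit tax t: ΔQ = t/0.35, so DWL = ½·t·(t/0.35) = t²/0.7.
At t = 18: DWL = 462.857. At t = 39.6: DWL = 2240.229.
Increase = 2240.229 − 462.857 = 1777.37.

1777.37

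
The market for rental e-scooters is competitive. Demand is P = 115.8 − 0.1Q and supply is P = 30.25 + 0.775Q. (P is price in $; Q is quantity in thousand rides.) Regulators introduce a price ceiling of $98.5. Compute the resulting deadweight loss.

$41.22 thousand

Competitive equilibrium: 115.8 − 0.1Q = 30.25 + 0.775Q → Q* = 97.7714, P* = 106.0229.
At the ceiling P = 98.5, quantity supplied = (98.5 − 30.25)/0.775 = 88.0645.
Willingness to pay at Q' = 88.0645: 115.8 − 0.1·88.0645 = 106.9936.
ΔQ = 97.7714 − 88.0645 = 9.7069; wedge = 106.9936 − 98.5 = 8.4936.
Welfare loss = ½ × 9.7069 × 8.4936 = $41.22 thousand.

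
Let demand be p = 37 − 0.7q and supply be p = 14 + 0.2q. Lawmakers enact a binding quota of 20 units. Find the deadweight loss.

Competitive equilibrium: 37 − 0.7q = 14 + 0.2q → q* = 25.5556, p* = 19.1111.
At q = 20: demand price = 37 − 0.7·20 = 23; supply price = 14 + 0.2·20 = 18.
Δq = 25.5556 − 20 = 5.5556; wedge = 23 − 18 = 5.
Deadweight loss = ½ × 5.5556 × 5 = 13.89.

13.89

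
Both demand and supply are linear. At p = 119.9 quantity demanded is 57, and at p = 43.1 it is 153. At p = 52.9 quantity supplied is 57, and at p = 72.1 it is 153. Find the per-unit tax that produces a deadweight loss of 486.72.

Demand slope = (43.1 − 119.9)/(153 − 57) = −0.8, so p = 165.5 − 0.8q.
Supply slope = (72.1 − 52.9)/(153 − 57) = 0.2, so p = 41.5 + 0.2q.
Competitive equilibrium: 165.5 − 0.8q = 41.5 + 0.2q → q* = 124, p* = 66.3.
A tax t gives Δq = t/1 and wedge t, so DWL = t²/2.
t²/2 = 486.72 → t² = 973.44 → t = 31.2.

31.2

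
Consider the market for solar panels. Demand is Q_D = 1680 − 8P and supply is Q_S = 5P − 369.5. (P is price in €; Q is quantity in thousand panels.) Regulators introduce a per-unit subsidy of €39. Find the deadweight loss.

In inverse form: demand P = 210 − 0.125Q, supply P = 73.9 + 0.2Q.
Competitive equilibrium: 210 − 0.125Q = 73.9 + 0.2Q → Q* = 418.7692, P* = 157.6538.
The subsidy lowers effective supply by 39: P = 34.9 + 0.2Q.
New quantity: 210 − 0.125Q = 34.9 + 0.2Q → Q' = 538.7692.
Overproduction ΔQ = 538.7692 − 418.7692 = 120; wedge = subsidy = 39.
Deadweight loss = ½ × 120 × 39 = €2340 thousand.

€2340 thousand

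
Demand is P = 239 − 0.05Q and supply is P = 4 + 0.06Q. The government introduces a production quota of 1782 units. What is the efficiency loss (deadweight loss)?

Competitive equilibrium: 239 − 0.05Q = 4 + 0.06Q → Q* = 2136.3636, P* = 132.1818.
At Q = 1782: demand price = 239 − 0.05·1782 = 149.9; supply price = 4 + 0.06·1782 = 110.92.
ΔQ = 2136.3636 − 1782 = 354.3636; wedge = 149.9 − 110.92 = 38.98.
DWL = ½ × 354.3636 × 38.98 = 6906.55.

6906.55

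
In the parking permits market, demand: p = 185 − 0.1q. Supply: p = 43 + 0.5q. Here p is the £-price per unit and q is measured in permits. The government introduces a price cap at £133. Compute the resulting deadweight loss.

£963.33

Competitive equilibrium: 185 − 0.1q = 43 + 0.5q → q* = 236.6667, p* = 161.3333.
At the ceiling p = 133, quantity supplied = (133 − 43)/0.5 = 180.
Willingness to pay at q' = 180: 185 − 0.1·180 = 167.
Δq = 236.6667 − 180 = 56.6667; wedge = 167 − 133 = 34.
The triangle = ½ × 56.6667 × 34 = £963.33.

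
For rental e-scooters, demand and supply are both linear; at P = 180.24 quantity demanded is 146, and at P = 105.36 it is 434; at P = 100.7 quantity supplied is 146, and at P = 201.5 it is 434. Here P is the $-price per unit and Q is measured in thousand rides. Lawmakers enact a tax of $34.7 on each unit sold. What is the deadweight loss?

Demand slope = (105.36 − 180.24)/(434 − 146) = −0.26, so P = 218.2 − 0.26Q.
Supply slope = (201.5 − 100.7)/(434 − 146) = 0.35, so P = 49.6 + 0.35Q.
Competitive equilibrium: 218.2 − 0.26Q = 49.6 + 0.35Q → Q* = 276.3934, P* = 146.3377.
With the tax, the buyer price exceeds the seller price by 34.7: (218.2 − 0.26Q) − (49.6 + 0.35Q) = 34.7 → Q' = 219.5082.
ΔQ = 276.3934 − 219.5082 = 56.8852; the wedge equals the tax, 34.7.
Welfare loss = ½ × 56.8852 × 34.7 = $986.96 thousand.

$986.96 thousand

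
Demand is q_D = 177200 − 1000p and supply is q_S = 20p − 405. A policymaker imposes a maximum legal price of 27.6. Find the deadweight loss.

218982.35

In inverse form: demand p = 177.2 − 0.001q, supply p = 20.25 + 0.05q.
Competitive equilibrium: 177.2 − 0.001q = 20.25 + 0.05q → q* = 3077.451, p* = 174.1225.
At the ceiling p = 27.6, quantity supplied = (27.6 − 20.25)/0.05 = 147.
Willingness to pay at q' = 147: 177.2 − 0.001·147 = 177.053.
Δq = 3077.451 − 147 = 2930.451; wedge = 177.053 − 27.6 = 149.453.
Deadweight loss = ½ × 2930.451 × 149.453 = 218982.35.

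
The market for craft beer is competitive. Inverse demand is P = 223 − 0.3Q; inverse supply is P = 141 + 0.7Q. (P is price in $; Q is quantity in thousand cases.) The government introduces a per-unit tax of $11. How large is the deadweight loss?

$60.50 thousand

Competitive equilibrium: 223 − 0.3Q = 141 + 0.7Q → Q* = 82, P* = 198.4.
With the tax, the buyer price exceeds the seller price by 11: (223 − 0.3Q) − (141 + 0.7Q) = 11 → Q' = 71.
ΔQ = 82 − 71 = 11; the wedge equals the tax, 11.
Welfare loss = ½ × 11 × 11 = $60.50 thousand.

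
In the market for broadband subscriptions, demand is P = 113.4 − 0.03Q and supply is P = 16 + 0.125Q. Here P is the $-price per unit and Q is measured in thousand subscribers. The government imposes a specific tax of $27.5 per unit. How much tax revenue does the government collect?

Competitive equilibrium: 113.4 − 0.03Q = 16 + 0.125Q → Q* = 628.3871, P* = 94.5484.
With the tax, the buyer price exceeds the seller price by 27.5: (113.4 − 0.03Q) − (16 + 0.125Q) = 27.5 → Q' = 450.9677.
Tax revenue = 27.5 × 450.9677 = $12401.61 thousand.

$12401.61 thousand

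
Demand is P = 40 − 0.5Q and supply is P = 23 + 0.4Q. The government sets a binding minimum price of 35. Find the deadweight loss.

35.56

Competitive equilibrium: 40 − 0.5Q = 23 + 0.4Q → Q* = 18.8889, P* = 30.5556.
At the floor P = 35, quantity demanded = (40 − 35)/0.5 = 10.
Sellers' marginal cost at Q' = 10: 23 + 0.4·10 = 27.
ΔQ = 18.8889 − 10 = 8.8889; wedge = 35 − 27 = 8.
DWL = ½ × 8.8889 × 8 = 35.56.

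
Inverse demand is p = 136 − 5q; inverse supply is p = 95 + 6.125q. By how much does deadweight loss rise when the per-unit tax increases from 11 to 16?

Competitive equilibrium: 136 − 5q = 95 + 6.125q → q* = 3.6854, p* = 117.573.
For a per-unit tax t: Δq = t/11.125, so DWL = ½·t·(t/11.125) = t²/22.25.
At t = 11: DWL = 5.438. At t = 16: DWL = 11.506.
Increase = 11.506 − 5.438 = 6.07.

6.07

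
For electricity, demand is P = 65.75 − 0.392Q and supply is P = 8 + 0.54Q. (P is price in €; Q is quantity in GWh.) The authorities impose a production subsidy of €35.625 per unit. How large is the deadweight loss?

€680.87

Competitive equilibrium: 65.75 − 0.392Q = 8 + 0.54Q → Q* = 61.9635, P* = 41.4603.
The subsidy lowers effective supply by 35.625: P = 0.54Q − 27.625.
New quantity: 65.75 − 0.392Q = 0.54Q − 27.625 → Q' = 100.1878.
Overproduction ΔQ = 100.1878 − 61.9635 = 38.2243; wedge = subsidy = 35.625.
DWL = ½ × 38.2243 × 35.625 = €680.87.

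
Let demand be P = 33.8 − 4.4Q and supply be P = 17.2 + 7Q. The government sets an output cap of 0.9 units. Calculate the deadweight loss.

Competitive equilibrium: 33.8 − 4.4Q = 17.2 + 7Q → Q* = 1.4561, P* = 27.393.
At Q = 0.9: demand price = 33.8 − 4.4·0.9 = 29.84; supply price = 17.2 + 7·0.9 = 23.5.
ΔQ = 1.4561 − 0.9 = 0.5561; wedge = 29.84 − 23.5 = 6.34.
Deadweight loss = ½ × 0.5561 × 6.34 = 1.76.

1.76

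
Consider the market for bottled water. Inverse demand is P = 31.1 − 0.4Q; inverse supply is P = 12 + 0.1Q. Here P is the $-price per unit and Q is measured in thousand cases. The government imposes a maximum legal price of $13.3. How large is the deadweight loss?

Competitive equilibrium: 31.1 − 0.4Q = 12 + 0.1Q → Q* = 38.2, P* = 15.82.
At the ceiling P = 13.3, quantity supplied = (13.3 − 12)/0.1 = 13.
Willingness to pay at Q' = 13: 31.1 − 0.4·13 = 25.9.
ΔQ = 38.2 − 13 = 25.2; wedge = 25.9 − 13.3 = 12.6.
DWL = ½ × 25.2 × 12.6 = $158.76 thousand.

$158.76 thousand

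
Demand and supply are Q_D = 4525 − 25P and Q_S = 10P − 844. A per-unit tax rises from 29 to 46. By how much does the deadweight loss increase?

In inverse form: demand P = 181 − 0.04Q, supply P = 84.4 + 0.1Q.
Competitive equilibrium: 181 − 0.04Q = 84.4 + 0.1Q → Q* = 690, P* = 153.4.
For a per-unit tax t: ΔQ = t/0.14, so DWL = ½·t·(t/0.14) = t²/0.28.
At t = 29: DWL = 3003.571. At t = 46: DWL = 7557.143.
Increase = 7557.143 − 3003.571 = 4553.57.

4553.57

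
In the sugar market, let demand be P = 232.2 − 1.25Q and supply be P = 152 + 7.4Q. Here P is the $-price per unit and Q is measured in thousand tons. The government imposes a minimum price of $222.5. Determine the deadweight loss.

Competitive equilibrium: 232.2 − 1.25Q = 152 + 7.4Q → Q* = 9.2717, P* = 220.6104.
At the floor P = 222.5, quantity demanded = (232.2 − 222.5)/1.25 = 7.76.
Sellers' marginal cost at Q' = 7.76: 152 + 7.4·7.76 = 209.424.
ΔQ = 9.2717 − 7.76 = 1.5117; wedge = 222.5 − 209.424 = 13.076.
DWL = ½ × 1.5117 × 13.076 = $9.88 thousand.

$9.88 thousand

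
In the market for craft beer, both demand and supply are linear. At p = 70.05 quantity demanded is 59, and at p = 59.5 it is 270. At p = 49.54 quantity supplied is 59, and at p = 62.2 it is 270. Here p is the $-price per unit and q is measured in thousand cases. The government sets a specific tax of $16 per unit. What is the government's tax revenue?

Demand slope = (59.5 − 70.05)/(270 − 59) = −0.05, so p = 73 − 0.05q.
Supply slope = (62.2 − 49.54)/(270 − 59) = 0.06, so p = 46 + 0.06q.
Competitive equilibrium: 73 − 0.05q = 46 + 0.06q → q* = 245.4545, p* = 60.7273.
With the tax, the buyer price exceeds the seller price by 16: (73 − 0.05q) − (46 + 0.06q) = 16 → q' = 100.
Tax revenue = 16 × 100 = $1600 thousand.

$1600 thousand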